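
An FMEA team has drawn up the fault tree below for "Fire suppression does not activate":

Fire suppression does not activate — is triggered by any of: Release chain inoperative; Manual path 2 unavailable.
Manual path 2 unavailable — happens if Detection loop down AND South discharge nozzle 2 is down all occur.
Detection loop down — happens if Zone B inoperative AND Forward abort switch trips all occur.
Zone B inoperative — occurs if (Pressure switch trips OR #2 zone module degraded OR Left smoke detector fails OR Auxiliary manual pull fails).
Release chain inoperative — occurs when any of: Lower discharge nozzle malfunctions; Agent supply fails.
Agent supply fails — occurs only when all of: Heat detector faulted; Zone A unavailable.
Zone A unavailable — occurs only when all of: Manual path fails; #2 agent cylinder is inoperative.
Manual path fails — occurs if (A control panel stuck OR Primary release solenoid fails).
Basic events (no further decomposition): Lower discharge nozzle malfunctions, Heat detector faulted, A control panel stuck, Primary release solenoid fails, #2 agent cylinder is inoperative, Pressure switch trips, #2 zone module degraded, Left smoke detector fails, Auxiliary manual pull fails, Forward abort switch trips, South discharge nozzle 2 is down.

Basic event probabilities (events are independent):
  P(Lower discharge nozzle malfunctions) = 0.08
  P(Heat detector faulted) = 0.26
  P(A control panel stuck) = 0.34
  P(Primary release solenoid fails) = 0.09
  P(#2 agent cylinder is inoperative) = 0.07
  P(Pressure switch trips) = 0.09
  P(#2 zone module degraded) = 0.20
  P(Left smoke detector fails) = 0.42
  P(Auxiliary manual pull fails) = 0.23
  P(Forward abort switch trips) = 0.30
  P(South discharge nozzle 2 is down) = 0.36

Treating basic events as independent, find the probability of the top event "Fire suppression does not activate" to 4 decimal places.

P(Manual path fails) [OR] = 1 − (1−0.34) × (1−0.09) = 0.399400
P(Zone A unavailable) [AND] = 0.399400 × 0.07 = 0.027958
P(Agent supply fails) [AND] = 0.26 × 0.027958 = 0.007269
P(Release chain inoperative) [OR] = 1 − (1−0.08) × (1−0.007269) = 0.086687
P(Zone B inoperative) [OR] = 1 − (1−0.09) × (1−0.20) × (1−0.42) × (1−0.23) = 0.674875
P(Detection loop down) [AND] = 0.674875 × 0.30 = 0.202463
P(Manual path 2 unavailable) [AND] = 0.202463 × 0.36 = 0.072887
P(Fire suppression does not activate) [OR] = 1 − (1−0.086687) × (1−0.072887) = 0.153256
Rounded to 4 decimal places: P(Fire suppression does not activate) ≈ 0.1533.

0.1533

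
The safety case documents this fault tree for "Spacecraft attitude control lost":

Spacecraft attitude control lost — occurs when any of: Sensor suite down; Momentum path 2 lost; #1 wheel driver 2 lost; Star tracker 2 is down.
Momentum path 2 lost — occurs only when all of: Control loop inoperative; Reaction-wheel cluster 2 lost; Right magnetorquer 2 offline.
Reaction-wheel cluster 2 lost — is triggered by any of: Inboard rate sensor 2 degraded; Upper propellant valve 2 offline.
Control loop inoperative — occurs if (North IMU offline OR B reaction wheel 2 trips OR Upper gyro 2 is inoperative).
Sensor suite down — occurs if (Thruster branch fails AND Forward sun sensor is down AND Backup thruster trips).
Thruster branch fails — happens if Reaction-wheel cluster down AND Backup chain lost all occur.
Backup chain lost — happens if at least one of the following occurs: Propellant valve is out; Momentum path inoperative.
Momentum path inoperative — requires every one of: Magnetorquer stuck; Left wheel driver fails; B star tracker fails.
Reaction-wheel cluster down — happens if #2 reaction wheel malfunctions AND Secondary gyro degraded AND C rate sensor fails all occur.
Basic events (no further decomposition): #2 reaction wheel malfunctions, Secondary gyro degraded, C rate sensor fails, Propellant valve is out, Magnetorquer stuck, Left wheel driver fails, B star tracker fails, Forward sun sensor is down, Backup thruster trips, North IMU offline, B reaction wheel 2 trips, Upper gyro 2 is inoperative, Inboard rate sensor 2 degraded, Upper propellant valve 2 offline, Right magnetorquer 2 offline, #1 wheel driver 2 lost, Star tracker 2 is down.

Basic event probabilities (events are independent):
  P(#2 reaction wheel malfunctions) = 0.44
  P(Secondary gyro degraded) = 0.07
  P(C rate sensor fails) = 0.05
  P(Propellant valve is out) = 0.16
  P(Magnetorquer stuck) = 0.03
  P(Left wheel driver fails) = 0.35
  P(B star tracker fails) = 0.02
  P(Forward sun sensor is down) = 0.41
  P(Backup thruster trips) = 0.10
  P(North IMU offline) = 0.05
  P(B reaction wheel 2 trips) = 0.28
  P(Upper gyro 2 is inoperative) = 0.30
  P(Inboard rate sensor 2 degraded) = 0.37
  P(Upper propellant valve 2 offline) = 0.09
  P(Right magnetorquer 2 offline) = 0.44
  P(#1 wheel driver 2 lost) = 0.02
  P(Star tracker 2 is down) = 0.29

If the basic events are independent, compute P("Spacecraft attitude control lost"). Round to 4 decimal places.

0.3723

P(Reaction-wheel cluster down) [AND] = 0.44 × 0.07 × 0.05 = 0.001540
P(Momentum path inoperative) [AND] = 0.03 × 0.35 × 0.02 = 0.000210
P(Backup chain lost) [OR] = 1 − (1−0.16) × (1−0.000210) = 0.160176
P(Thruster branch fails) [AND] = 0.001540 × 0.160176 = 0.000247
P(Sensor suite down) [AND] = 0.000247 × 0.41 × 0.10 = 0.000010
P(Control loop inoperative) [OR] = 1 − (1−0.05) × (1−0.28) × (1−0.30) = 0.521200
P(Reaction-wheel cluster 2 lost) [OR] = 1 − (1−0.37) × (1−0.09) = 0.426700
P(Momentum path 2 lost) [AND] = 0.521200 × 0.426700 × 0.44 = 0.097854
P(Spacecraft attitude control lost) [OR] = 1 − (1−0.000010) × (1−0.097854) × (1−0.02) × (1−0.29) = 0.372293
Rounded to 4 decimal places: P(Spacecraft attitude control lost) ≈ 0.3723.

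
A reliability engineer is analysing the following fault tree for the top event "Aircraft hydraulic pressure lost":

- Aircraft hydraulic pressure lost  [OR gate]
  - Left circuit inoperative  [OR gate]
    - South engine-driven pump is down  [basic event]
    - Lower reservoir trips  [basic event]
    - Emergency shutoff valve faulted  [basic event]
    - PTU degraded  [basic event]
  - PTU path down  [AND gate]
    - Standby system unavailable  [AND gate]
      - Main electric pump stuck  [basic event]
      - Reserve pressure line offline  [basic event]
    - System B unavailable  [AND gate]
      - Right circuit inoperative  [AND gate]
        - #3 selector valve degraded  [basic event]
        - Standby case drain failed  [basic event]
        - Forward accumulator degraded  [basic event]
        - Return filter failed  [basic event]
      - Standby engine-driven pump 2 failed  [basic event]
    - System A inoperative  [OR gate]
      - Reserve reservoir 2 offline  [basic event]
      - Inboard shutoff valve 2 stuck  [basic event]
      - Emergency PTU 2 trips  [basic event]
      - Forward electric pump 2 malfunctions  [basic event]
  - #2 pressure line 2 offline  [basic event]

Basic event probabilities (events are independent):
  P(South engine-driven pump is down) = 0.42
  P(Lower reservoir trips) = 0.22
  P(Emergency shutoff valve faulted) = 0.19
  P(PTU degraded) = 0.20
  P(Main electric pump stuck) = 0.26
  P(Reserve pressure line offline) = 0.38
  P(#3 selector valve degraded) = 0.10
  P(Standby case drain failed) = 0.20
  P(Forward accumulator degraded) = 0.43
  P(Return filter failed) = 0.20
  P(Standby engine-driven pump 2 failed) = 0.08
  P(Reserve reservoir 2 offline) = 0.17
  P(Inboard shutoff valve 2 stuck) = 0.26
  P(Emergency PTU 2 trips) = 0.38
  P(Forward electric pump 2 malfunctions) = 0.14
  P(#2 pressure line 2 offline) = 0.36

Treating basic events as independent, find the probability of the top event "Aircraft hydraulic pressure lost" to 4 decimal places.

0.8124

P(Left circuit inoperative) [OR] = 1 − (1−0.42) × (1−0.22) × (1−0.19) × (1−0.20) = 0.706845
P(Standby system unavailable) [AND] = 0.26 × 0.38 = 0.098800
P(Right circuit inoperative) [AND] = 0.10 × 0.20 × 0.43 × 0.20 = 0.001720
P(System B unavailable) [AND] = 0.001720 × 0.08 = 0.000138
P(System A inoperative) [OR] = 1 − (1−0.17) × (1−0.26) × (1−0.38) × (1−0.14) = 0.672509
P(PTU path down) [AND] = 0.098800 × 0.000138 × 0.672509 = 0.000009
P(Aircraft hydraulic pressure lost) [OR] = 1 − (1−0.706845) × (1−0.000009) × (1−0.36) = 0.812382
Rounded to 4 decimal places: P(Aircraft hydraulic pressure lost) ≈ 0.8124.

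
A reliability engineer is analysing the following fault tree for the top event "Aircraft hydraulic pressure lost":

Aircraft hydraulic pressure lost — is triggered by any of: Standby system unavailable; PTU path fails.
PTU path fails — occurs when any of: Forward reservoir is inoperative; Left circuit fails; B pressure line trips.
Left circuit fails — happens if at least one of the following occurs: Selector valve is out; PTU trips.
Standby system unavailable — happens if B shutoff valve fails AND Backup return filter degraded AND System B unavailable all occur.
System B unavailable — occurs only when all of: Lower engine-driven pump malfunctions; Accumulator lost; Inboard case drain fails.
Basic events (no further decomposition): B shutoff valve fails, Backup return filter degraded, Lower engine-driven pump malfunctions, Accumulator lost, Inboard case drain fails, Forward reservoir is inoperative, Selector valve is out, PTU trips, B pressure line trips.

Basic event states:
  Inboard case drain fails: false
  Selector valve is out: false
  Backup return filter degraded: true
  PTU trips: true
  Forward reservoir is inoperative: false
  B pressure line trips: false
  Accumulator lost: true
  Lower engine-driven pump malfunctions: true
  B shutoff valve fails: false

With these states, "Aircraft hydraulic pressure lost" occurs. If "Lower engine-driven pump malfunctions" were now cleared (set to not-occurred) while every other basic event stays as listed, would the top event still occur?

Yes

Counterfactual: set "Lower engine-driven pump malfunctions" to not occurred.
System B unavailable [AND]: Lower engine-driven pump malfunctions=not, Accumulator lost=occurs, Inboard case drain fails=not → not all inputs occur → does not occur.
Standby system unavailable [AND]: B shutoff valve fails=not, Backup return filter degraded=occurs, System B unavailable=not → not all inputs occur → does not occur.
Left circuit fails [OR]: Selector valve is out=not, PTU trips=occurs → at least one input occurs → occurs.
PTU path fails [OR]: Forward reservoir is inoperative=not, Left circuit fails=occurs, B pressure line trips=not → at least one input occurs → occurs.
Aircraft hydraulic pressure lost [OR]: Standby system unavailable=not, PTU path fails=occurs → at least one input occurs → occurs.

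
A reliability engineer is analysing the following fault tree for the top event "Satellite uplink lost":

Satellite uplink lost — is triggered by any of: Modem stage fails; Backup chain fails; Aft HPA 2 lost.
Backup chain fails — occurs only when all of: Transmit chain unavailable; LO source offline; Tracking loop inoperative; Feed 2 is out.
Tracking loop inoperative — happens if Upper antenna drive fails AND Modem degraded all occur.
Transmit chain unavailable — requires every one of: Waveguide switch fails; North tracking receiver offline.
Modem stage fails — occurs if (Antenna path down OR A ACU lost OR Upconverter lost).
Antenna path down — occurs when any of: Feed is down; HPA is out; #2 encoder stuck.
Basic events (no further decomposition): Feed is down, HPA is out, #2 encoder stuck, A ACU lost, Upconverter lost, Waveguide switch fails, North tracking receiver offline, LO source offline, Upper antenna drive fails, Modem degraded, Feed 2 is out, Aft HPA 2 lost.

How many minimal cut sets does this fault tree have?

Antenna path down [OR]: union of children's cut sets → 3 cut set(s).
Modem stage fails [OR]: union of children's cut sets → 5 cut set(s).
Transmit chain unavailable [AND]: one cut set from each child combined → 1 × 1 = 1 cut set(s).
Tracking loop inoperative [AND]: one cut set from each child combined → 1 × 1 = 1 cut set(s).
Backup chain fails [AND]: one cut set from each child combined → 1 × 1 × 1 × 1 = 1 cut set(s).
Satellite uplink lost [OR]: union of children's cut sets → 7 cut set(s).
Minimal cut sets: {Feed is down}; {HPA is out}; {#2 encoder stuck}; {A ACU lost}; {Upconverter lost}; {Feed 2 is out, LO source offline, Modem degraded, North tracking receiver offline, Upper antenna drive fails, Waveguide switch fails}; {Aft HPA 2 lost}.

7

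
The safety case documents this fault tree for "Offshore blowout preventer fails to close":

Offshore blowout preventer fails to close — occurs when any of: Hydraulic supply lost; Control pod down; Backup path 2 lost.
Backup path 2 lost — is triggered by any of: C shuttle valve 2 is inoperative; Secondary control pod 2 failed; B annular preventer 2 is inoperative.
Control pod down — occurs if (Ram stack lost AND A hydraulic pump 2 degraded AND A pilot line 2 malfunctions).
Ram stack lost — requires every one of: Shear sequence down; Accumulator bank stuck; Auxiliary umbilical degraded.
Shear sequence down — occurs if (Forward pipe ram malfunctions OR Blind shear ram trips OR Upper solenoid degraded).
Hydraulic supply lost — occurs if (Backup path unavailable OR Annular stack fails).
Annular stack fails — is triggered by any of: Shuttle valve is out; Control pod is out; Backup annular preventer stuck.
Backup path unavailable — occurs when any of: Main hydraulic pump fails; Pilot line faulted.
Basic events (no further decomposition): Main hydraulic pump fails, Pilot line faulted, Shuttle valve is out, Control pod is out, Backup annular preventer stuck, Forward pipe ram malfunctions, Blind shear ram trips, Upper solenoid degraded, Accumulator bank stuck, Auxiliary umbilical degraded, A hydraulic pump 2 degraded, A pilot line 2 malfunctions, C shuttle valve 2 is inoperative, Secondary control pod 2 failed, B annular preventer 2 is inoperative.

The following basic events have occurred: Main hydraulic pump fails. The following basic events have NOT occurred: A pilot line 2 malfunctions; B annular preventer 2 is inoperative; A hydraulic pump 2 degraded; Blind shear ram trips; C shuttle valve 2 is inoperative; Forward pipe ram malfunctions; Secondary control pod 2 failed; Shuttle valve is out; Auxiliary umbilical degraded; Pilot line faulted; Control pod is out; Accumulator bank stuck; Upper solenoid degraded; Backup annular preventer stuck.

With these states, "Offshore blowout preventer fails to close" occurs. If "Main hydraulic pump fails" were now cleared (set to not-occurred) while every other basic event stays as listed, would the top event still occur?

Counterfactual: set "Main hydraulic pump fails" to not occurred.
Backup path unavailable [OR]: Main hydraulic pump fails=not, Pilot line faulted=not → no input occurs → does not occur.
Annular stack fails [OR]: Shuttle valve is out=not, Control pod is out=not, Backup annular preventer stuck=not → no input occurs → does not occur.
Hydraulic supply lost [OR]: Backup path unavailable=not, Annular stack fails=not → no input occurs → does not occur.
Shear sequence down [OR]: Forward pipe ram malfunctions=not, Blind shear ram trips=not, Upper solenoid degraded=not → no input occurs → does not occur.
Ram stack lost [AND]: Shear sequence down=not, Accumulator bank stuck=not, Auxiliary umbilical degraded=not → not all inputs occur → does not occur.
Control pod down [AND]: Ram stack lost=not, A hydraulic pump 2 degraded=not, A pilot line 2 malfunctions=not → not all inputs occur → does not occur.
Backup path 2 lost [OR]: C shuttle valve 2 is inoperative=not, Secondary control pod 2 failed=not, B annular preventer 2 is inoperative=not → no input occurs → does not occur.
Offshore blowout preventer fails to close [OR]: Hydraulic supply lost=not, Control pod down=not, Backup path 2 lost=not → no input occurs → does not occur.

No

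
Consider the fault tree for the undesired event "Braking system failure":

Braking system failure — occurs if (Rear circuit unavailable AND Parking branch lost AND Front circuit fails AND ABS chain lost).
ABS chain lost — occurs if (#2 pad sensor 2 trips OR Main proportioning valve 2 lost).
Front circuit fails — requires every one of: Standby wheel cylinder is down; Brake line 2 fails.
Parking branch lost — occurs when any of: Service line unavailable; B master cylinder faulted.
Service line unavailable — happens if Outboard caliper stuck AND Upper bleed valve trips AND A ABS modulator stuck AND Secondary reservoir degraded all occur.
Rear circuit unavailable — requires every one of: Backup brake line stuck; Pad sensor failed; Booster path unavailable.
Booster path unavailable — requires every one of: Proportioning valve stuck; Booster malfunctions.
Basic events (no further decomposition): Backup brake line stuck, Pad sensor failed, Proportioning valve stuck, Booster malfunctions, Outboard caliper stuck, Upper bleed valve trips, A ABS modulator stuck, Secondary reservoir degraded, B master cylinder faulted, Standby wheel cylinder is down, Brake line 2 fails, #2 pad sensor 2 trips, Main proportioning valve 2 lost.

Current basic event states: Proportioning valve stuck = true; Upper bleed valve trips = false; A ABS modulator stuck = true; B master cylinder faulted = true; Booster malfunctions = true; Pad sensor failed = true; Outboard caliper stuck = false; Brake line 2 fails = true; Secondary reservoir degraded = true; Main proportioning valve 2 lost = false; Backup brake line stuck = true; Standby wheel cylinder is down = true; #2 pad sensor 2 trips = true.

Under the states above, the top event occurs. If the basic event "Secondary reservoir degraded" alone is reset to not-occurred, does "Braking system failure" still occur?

Yes

Counterfactual: set "Secondary reservoir degraded" to not occurred.
Booster path unavailable [AND]: Proportioning valve stuck=occurs, Booster malfunctions=occurs → all inputs occur → occurs.
Rear circuit unavailable [AND]: Backup brake line stuck=occurs, Pad sensor failed=occurs, Booster path unavailable=occurs → all inputs occur → occurs.
Service line unavailable [AND]: Outboard caliper stuck=not, Upper bleed valve trips=not, A ABS modulator stuck=occurs, Secondary reservoir degraded=not → not all inputs occur → does not occur.
Parking branch lost [OR]: Service line unavailable=not, B master cylinder faulted=occurs → at least one input occurs → occurs.
Front circuit fails [AND]: Standby wheel cylinder is down=occurs, Brake line 2 fails=occurs → all inputs occur → occurs.
ABS chain lost [OR]: #2 pad sensor 2 trips=occurs, Main proportioning valve 2 lost=not → at least one input occurs → occurs.
Braking system failure [AND]: Rear circuit unavailable=occurs, Parking branch lost=occurs, Front circuit fails=occurs, ABS chain lost=occurs → all inputs occur → occurs.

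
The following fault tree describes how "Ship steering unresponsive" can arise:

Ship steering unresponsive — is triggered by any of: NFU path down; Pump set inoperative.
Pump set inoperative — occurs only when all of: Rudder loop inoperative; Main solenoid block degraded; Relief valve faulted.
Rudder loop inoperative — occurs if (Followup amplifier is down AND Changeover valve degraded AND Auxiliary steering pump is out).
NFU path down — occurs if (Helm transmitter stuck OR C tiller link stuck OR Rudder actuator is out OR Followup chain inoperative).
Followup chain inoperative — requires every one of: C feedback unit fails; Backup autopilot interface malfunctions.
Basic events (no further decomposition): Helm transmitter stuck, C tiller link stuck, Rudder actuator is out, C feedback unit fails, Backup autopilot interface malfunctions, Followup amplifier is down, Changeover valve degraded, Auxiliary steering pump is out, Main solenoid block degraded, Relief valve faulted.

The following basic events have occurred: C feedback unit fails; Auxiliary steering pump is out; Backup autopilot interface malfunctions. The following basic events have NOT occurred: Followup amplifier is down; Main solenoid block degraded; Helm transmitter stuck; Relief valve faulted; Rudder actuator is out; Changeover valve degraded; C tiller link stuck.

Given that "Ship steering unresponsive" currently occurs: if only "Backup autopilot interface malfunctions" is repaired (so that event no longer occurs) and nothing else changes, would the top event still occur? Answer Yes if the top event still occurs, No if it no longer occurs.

No

Counterfactual: set "Backup autopilot interface malfunctions" to not occurred.
Followup chain inoperative [AND]: C feedback unit fails=occurs, Backup autopilot interface malfunctions=not → not all inputs occur → does not occur.
NFU path down [OR]: Helm transmitter stuck=not, C tiller link stuck=not, Rudder actuator is out=not, Followup chain inoperative=not → no input occurs → does not occur.
Rudder loop inoperative [AND]: Followup amplifier is down=not, Changeover valve degraded=not, Auxiliary steering pump is out=occurs → not all inputs occur → does not occur.
Pump set inoperative [AND]: Rudder loop inoperative=not, Main solenoid block degraded=not, Relief valve faulted=not → not all inputs occur → does not occur.
Ship steering unresponsive [OR]: NFU path down=not, Pump set inoperative=not → no input occurs → does not occur.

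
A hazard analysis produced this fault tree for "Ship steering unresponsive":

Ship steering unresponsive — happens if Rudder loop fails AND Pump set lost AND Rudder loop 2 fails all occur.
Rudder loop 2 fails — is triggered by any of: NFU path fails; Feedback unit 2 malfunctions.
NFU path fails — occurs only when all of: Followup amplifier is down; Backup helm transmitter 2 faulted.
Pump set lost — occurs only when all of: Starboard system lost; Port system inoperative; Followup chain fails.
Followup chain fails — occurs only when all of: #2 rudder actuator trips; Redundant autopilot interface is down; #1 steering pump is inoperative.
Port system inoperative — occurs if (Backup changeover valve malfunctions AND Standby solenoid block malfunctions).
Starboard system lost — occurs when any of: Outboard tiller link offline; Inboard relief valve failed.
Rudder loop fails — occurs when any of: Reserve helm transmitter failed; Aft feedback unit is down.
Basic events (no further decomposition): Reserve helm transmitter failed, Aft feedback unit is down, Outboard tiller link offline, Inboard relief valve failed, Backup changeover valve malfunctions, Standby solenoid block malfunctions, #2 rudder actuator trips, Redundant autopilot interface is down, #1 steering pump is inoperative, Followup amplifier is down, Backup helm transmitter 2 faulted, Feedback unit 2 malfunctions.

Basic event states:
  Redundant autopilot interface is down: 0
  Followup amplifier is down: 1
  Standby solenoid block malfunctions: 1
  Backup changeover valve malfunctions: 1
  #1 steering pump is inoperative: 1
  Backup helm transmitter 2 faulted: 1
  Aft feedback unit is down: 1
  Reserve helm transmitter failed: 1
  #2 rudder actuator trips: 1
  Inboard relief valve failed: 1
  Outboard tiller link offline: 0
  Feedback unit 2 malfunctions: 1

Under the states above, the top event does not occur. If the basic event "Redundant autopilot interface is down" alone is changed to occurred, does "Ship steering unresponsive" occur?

Yes

Counterfactual: set "Redundant autopilot interface is down" to occurred.
Rudder loop fails [OR]: Reserve helm transmitter failed=occurs, Aft feedback unit is down=occurs → at least one input occurs → occurs.
Starboard system lost [OR]: Outboard tiller link offline=not, Inboard relief valve failed=occurs → at least one input occurs → occurs.
Port system inoperative [AND]: Backup changeover valve malfunctions=occurs, Standby solenoid block malfunctions=occurs → all inputs occur → occurs.
Followup chain fails [AND]: #2 rudder actuator trips=occurs, Redundant autopilot interface is down=occurs, #1 steering pump is inoperative=occurs → all inputs occur → occurs.
Pump set lost [AND]: Starboard system lost=occurs, Port system inoperative=occurs, Followup chain fails=occurs → all inputs occur → occurs.
NFU path fails [AND]: Followup amplifier is down=occurs, Backup helm transmitter 2 faulted=occurs → all inputs occur → occurs.
Rudder loop 2 fails [OR]: NFU path fails=occurs, Feedback unit 2 malfunctions=occurs → at least one input occurs → occurs.
Ship steering unresponsive [AND]: Rudder loop fails=occurs, Pump set lost=occurs, Rudder loop 2 fails=occurs → all inputs occur → occurs.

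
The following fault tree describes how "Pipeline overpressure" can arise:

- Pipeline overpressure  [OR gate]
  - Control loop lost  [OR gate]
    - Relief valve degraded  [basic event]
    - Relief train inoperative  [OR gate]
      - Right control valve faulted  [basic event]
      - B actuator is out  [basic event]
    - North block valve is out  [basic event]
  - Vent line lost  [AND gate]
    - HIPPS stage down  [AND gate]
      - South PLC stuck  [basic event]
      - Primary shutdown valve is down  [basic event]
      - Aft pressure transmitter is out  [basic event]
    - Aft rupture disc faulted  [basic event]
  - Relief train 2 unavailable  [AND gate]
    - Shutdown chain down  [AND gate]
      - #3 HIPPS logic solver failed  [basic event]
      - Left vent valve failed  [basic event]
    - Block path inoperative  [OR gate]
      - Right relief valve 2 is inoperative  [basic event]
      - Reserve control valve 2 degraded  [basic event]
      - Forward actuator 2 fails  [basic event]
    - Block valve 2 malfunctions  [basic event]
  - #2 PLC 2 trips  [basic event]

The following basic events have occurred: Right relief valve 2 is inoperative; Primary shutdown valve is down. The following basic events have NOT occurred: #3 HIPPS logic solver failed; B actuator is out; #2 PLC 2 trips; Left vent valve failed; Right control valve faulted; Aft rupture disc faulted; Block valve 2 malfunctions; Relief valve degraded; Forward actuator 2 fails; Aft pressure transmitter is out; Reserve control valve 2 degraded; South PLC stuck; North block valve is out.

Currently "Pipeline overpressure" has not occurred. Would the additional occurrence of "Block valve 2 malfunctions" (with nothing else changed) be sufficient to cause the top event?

Counterfactual: set "Block valve 2 malfunctions" to occurred.
Relief train inoperative [OR]: Right control valve faulted=not, B actuator is out=not → no input occurs → does not occur.
Control loop lost [OR]: Relief valve degraded=not, Relief train inoperative=not, North block valve is out=not → no input occurs → does not occur.
HIPPS stage down [AND]: South PLC stuck=not, Primary shutdown valve is down=occurs, Aft pressure transmitter is out=not → not all inputs occur → does not occur.
Vent line lost [AND]: HIPPS stage down=not, Aft rupture disc faulted=not → not all inputs occur → does not occur.
Shutdown chain down [AND]: #3 HIPPS logic solver failed=not, Left vent valve failed=not → not all inputs occur → does not occur.
Block path inoperative [OR]: Right relief valve 2 is inoperative=occurs, Reserve control valve 2 degraded=not, Forward actuator 2 fails=not → at least one input occurs → occurs.
Relief train 2 unavailable [AND]: Shutdown chain down=not, Block path inoperative=occurs, Block valve 2 malfunctions=occurs → not all inputs occur → does not occur.
Pipeline overpressure [OR]: Control loop lost=not, Vent line lost=not, Relief train 2 unavailable=not, #2 PLC 2 trips=not → no input occurs → does not occur.

No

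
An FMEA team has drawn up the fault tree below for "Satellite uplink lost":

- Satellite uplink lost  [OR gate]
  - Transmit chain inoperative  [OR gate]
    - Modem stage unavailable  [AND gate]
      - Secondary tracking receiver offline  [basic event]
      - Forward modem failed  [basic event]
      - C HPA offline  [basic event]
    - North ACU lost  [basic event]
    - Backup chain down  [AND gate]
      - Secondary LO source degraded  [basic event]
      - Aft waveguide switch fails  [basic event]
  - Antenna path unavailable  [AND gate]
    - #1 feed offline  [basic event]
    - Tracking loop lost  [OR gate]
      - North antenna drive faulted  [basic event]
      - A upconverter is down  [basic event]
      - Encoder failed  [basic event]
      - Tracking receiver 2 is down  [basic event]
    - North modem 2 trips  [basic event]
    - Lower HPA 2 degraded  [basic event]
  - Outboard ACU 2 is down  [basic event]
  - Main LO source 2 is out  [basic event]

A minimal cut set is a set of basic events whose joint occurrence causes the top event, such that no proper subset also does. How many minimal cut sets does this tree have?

9

Modem stage unavailable [AND]: one cut set from each child combined → 1 × 1 × 1 = 1 cut set(s).
Backup chain down [AND]: one cut set from each child combined → 1 × 1 = 1 cut set(s).
Transmit chain inoperative [OR]: union of children's cut sets → 3 cut set(s).
Tracking loop lost [OR]: union of children's cut sets → 4 cut set(s).
Antenna path unavailable [AND]: one cut set from each child combined → 1 × 4 × 1 × 1 = 4 cut set(s).
Satellite uplink lost [OR]: union of children's cut sets → 9 cut set(s).
Minimal cut sets: {C HPA offline, Forward modem failed, Secondary tracking receiver offline}; {North ACU lost}; {Aft waveguide switch fails, Secondary LO source degraded}; {#1 feed offline, Lower HPA 2 degraded, North antenna drive faulted, North modem 2 trips}; {#1 feed offline, A upconverter is down, Lower HPA 2 degraded, North modem 2 trips}; {#1 feed offline, Encoder failed, Lower HPA 2 degraded, North modem 2 trips}; {#1 feed offline, Lower HPA 2 degraded, North modem 2 trips, Tracking receiver 2 is down}; {Outboard ACU 2 is down}; {Main LO source 2 is out}.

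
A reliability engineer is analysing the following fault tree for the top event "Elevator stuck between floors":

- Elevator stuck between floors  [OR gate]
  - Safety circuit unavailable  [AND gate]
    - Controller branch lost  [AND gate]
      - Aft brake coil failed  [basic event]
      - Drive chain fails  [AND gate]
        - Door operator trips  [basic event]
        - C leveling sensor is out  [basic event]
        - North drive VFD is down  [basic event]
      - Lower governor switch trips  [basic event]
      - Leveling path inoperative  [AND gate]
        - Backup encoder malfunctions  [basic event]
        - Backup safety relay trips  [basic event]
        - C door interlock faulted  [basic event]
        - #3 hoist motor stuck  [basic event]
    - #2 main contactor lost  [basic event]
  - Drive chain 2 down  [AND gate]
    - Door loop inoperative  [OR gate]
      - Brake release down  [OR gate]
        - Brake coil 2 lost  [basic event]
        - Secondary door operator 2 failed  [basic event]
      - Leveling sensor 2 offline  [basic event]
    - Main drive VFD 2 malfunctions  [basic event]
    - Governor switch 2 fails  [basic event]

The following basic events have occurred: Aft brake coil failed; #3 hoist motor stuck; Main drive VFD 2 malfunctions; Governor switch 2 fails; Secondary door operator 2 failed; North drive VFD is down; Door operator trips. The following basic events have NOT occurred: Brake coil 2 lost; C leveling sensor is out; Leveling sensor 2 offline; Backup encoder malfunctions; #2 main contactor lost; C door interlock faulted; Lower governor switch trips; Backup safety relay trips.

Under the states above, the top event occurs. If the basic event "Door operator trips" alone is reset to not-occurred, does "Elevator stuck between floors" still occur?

Counterfactual: set "Door operator trips" to not occurred.
Drive chain fails [AND]: Door operator trips=not, C leveling sensor is out=not, North drive VFD is down=occurs → not all inputs occur → does not occur.
Leveling path inoperative [AND]: Backup encoder malfunctions=not, Backup safety relay trips=not, C door interlock faulted=not, #3 hoist motor stuck=occurs → not all inputs occur → does not occur.
Controller branch lost [AND]: Aft brake coil failed=occurs, Drive chain fails=not, Lower governor switch trips=not, Leveling path inoperative=not → not all inputs occur → does not occur.
Safety circuit unavailable [AND]: Controller branch lost=not, #2 main contactor lost=not → not all inputs occur → does not occur.
Brake release down [OR]: Brake coil 2 lost=not, Secondary door operator 2 failed=occurs → at least one input occurs → occurs.
Door loop inoperative [OR]: Brake release down=occurs, Leveling sensor 2 offline=not → at least one input occurs → occurs.
Drive chain 2 down [AND]: Door loop inoperative=occurs, Main drive VFD 2 malfunctions=occurs, Governor switch 2 fails=occurs → all inputs occur → occurs.
Elevator stuck between floors [OR]: Safety circuit unavailable=not, Drive chain 2 down=occurs → at least one input occurs → occurs.

Yes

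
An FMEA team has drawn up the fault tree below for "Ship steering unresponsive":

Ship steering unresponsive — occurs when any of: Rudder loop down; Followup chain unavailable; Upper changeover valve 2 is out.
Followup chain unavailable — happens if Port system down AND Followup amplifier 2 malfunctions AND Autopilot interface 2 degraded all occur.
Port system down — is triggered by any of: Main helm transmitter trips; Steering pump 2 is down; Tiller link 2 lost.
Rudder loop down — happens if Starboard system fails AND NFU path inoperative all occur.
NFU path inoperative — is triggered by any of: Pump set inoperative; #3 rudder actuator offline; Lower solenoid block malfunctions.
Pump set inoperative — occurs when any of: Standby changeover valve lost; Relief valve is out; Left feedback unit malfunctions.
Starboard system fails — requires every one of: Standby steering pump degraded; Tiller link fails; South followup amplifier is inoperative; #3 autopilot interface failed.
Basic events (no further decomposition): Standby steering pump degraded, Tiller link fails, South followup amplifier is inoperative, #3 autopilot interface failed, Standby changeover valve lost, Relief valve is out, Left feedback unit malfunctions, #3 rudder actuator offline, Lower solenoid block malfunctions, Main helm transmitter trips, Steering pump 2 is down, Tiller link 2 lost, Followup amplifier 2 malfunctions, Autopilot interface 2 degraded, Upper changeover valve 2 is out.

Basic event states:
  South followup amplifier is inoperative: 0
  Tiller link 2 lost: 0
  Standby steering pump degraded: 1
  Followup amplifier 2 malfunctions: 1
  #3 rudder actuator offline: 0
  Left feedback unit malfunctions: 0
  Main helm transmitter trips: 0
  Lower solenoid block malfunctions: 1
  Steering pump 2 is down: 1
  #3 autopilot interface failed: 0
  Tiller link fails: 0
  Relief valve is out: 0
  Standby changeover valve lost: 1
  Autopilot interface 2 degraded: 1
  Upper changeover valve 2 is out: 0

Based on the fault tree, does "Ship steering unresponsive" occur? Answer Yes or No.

Yes

Starboard system fails [AND]: Standby steering pump degraded=occurs, Tiller link fails=not, South followup amplifier is inoperative=not, #3 autopilot interface failed=not → not all inputs occur → does not occur.
Pump set inoperative [OR]: Standby changeover valve lost=occurs, Relief valve is out=not, Left feedback unit malfunctions=not → at least one input occurs → occurs.
NFU path inoperative [OR]: Pump set inoperative=occurs, #3 rudder actuator offline=not, Lower solenoid block malfunctions=occurs → at least one input occurs → occurs.
Rudder loop down [AND]: Starboard system fails=not, NFU path inoperative=occurs → not all inputs occur → does not occur.
Port system down [OR]: Main helm transmitter trips=not, Steering pump 2 is down=occurs, Tiller link 2 lost=not → at least one input occurs → occurs.
Followup chain unavailable [AND]: Port system down=occurs, Followup amplifier 2 malfunctions=occurs, Autopilot interface 2 degraded=occurs → all inputs occur → occurs.
Ship steering unresponsive [OR]: Rudder loop down=not, Followup chain unavailable=occurs, Upper changeover valve 2 is out=not → at least one input occurs → occurs.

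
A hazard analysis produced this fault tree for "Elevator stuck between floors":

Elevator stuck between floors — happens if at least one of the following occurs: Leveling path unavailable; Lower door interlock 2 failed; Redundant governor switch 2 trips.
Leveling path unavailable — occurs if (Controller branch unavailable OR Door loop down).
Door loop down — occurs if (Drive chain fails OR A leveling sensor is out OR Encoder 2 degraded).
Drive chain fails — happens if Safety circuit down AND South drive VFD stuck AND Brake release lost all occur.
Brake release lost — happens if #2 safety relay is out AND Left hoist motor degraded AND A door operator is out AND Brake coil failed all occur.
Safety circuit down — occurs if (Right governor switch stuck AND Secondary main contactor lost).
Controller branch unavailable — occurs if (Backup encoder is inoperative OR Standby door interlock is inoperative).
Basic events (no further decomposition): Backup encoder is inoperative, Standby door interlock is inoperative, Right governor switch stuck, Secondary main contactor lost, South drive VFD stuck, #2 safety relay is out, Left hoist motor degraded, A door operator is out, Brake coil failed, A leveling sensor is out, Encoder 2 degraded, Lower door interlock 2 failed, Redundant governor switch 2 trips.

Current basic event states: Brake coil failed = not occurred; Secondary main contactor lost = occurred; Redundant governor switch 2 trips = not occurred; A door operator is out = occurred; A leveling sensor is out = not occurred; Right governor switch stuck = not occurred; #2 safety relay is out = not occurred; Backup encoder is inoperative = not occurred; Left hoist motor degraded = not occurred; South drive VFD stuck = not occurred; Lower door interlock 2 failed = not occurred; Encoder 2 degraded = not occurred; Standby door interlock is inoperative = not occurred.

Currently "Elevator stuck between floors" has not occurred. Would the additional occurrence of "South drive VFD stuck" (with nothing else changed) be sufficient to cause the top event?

No

Counterfactual: set "South drive VFD stuck" to occurred.
Controller branch unavailable [OR]: Backup encoder is inoperative=not, Standby door interlock is inoperative=not → no input occurs → does not occur.
Safety circuit down [AND]: Right governor switch stuck=not, Secondary main contactor lost=occurs → not all inputs occur → does not occur.
Brake release lost [AND]: #2 safety relay is out=not, Left hoist motor degraded=not, A door operator is out=occurs, Brake coil failed=not → not all inputs occur → does not occur.
Drive chain fails [AND]: Safety circuit down=not, South drive VFD stuck=occurs, Brake release lost=not → not all inputs occur → does not occur.
Door loop down [OR]: Drive chain fails=not, A leveling sensor is out=not, Encoder 2 degraded=not → no input occurs → does not occur.
Leveling path unavailable [OR]: Controller branch unavailable=not, Door loop down=not → no input occurs → does not occur.
Elevator stuck between floors [OR]: Leveling path unavailable=not, Lower door interlock 2 failed=not, Redundant governor switch 2 trips=not → no input occurs → does not occur.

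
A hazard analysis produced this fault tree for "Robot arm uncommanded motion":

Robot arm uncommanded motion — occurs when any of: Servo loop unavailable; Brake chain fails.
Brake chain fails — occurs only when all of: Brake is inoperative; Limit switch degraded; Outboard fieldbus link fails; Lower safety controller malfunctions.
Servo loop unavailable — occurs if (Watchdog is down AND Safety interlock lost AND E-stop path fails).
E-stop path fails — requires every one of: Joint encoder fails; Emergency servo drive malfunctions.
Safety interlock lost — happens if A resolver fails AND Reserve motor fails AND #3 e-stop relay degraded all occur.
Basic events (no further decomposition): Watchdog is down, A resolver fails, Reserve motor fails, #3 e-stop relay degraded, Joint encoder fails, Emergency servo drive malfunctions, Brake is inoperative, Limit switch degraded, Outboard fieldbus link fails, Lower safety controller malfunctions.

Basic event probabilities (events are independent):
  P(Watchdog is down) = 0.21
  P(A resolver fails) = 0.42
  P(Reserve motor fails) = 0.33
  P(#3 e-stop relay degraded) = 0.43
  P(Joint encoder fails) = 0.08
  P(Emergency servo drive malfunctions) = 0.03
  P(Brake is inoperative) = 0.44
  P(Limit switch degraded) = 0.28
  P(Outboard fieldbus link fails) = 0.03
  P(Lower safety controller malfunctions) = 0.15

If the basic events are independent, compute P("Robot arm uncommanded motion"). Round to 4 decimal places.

P(Safety interlock lost) [AND] = 0.42 × 0.33 × 0.43 = 0.059598
P(E-stop path fails) [AND] = 0.08 × 0.03 = 0.002400
P(Servo loop unavailable) [AND] = 0.21 × 0.059598 × 0.002400 = 0.000030
P(Brake chain fails) [AND] = 0.44 × 0.28 × 0.03 × 0.15 = 0.000554
P(Robot arm uncommanded motion) [OR] = 1 − (1−0.000030) × (1−0.000554) = 0.000584
Rounded to 4 decimal places: P(Robot arm uncommanded motion) ≈ 0.0006.

0.0006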